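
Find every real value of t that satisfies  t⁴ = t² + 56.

t = -2.8284 or t = 2.8284

Let u = t². The equation becomes u² - u - 56 = 0.
Factor: (u - 8)(u + 7) = 0, so u = 8 or u = -7.
t² = 8 gives t = ±2·√(2) ≈ ±2.8284.
t² = -7 < 0 has no real solution.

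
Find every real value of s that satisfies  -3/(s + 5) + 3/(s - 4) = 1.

Multiply both sides by (s + 5)(s - 4):
-3(s - 4) + 3(s + 5) = (s + 5)(s - 4).
Expand and collect terms: s² + s - 47 = 0.
By the quadratic formula, s = (-1 ± √189) / 2, so s ≈ 6.3739 or s ≈ -7.3739.
Neither value makes a denominator zero (s ≠ -5, s ≠ 4), so both are valid.

s = -7.3739 or s = 6.3739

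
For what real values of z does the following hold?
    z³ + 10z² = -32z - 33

Rearrange: z³ + 10z² + 32z + 33 = 0.
Possible rational roots are divisors of 33. Testing z = -3 gives 0, so (z + 3) is a factor.
Divide: z³ + 10z² + 32z + 33 = (z + 3)(z² + 7z + 11).
Apply the quadratic formula to z² + 7z + 11 = 0: z = (-7 ± √5)/2, i.e. z ≈ -2.382 or z ≈ -4.618.

z = -4.618 or z = -3 or z = -2.382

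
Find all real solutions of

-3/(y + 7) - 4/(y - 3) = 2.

y = -8.8059 or y = 1.3059

Multiply both sides by (y + 7)(y - 3):
-3(y - 3) - 4(y + 7) = 2(y + 7)(y - 3).
Expand and collect terms: 2y² + 15y - 23 = 0.
By the quadratic formula, y = (-15 ± √409) / 4, so y ≈ 1.3059 or y ≈ -8.8059.
Neither value makes a denominator zero (y ≠ -7, y ≠ 3), so both are valid.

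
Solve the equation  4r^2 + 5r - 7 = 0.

r = -2.0881 or r = 0.8381

Discriminant: (5)^2 - 4*4*(-7) = 137.
Quadratic formula: r = (-5 +/- sqrt(137)) / 8.
So r = -5/8 + sqrt(137)/8 ~= 0.8381 or r = -sqrt(137)/8 - 5/8 ~= -2.0881.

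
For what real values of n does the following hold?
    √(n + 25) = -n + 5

Square both sides: n + 25 = (-n + 5)².
Expand and rearrange: n² - 11n = 0.
Solving gives n = 11 or n = 0.
Check each candidate in the original equation:
  n = 11: √(36) = 6, while -n + 5 = -6 — extraneous.
  n = 0: √(25) = 5, while -n + 5 = 5 — valid.

n = 0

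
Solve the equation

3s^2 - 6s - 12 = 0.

s = -1.2361 or s = 3.2361

Discriminant: (-6)^2 - 4*3*(-12) = 180.
Quadratic formula: s = (6 +/- sqrt(180)) / 6.
So s = 1 + sqrt(5) ~= 3.2361 or s = 1 - sqrt(5) ~= -1.2361.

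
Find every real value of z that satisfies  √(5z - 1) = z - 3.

Square both sides: 5z - 1 = (z - 3)².
Expand and rearrange: z² - 11z + 10 = 0.
Solving gives z = 10 or z = 1.
Check each candidate in the original equation:
  z = 10: √(49) = 7, while z - 3 = 7 — valid.
  z = 1: √(4) = 2, while z - 3 = -2 — extraneous.

z = 10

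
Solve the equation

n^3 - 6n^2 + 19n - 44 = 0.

n = 4

Possible rational roots are divisors of -44. Testing n = 4 gives 0, so (n - 4) is a factor.
Divide: n^3 - 6n^2 + 19n - 44 = (n - 4)(n^2 - 2n + 11).
The quadratic n^2 - 2n + 11 has discriminant -40 < 0, so no further real roots.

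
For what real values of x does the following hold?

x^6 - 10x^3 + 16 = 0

x = 1.2599 or x = 2

Let u = x^3. The equation becomes u^2 - 10u + 16 = 0.
Factor: (u - 8)(u - 2) = 0, so u = 8 or u = 2.
x^3 = 8 gives x = 2.
x^3 = 2 gives x = (2)^(1/3) ~= 1.2599.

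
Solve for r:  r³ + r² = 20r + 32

Rearrange: r³ + r² - 20r - 32 = 0.
Possible rational roots are divisors of -32. Testing r = -4 gives 0, so (r + 4) is a factor.
Divide: r³ + r² - 20r - 32 = (r + 4)(r² - 3r - 8).
Apply the quadratic formula to r² - 3r - 8 = 0: r = (3 ± √41)/2, i.e. r ≈ 4.7016 or r ≈ -1.7016.

r = -4 or r = -1.7016 or r = 4.7016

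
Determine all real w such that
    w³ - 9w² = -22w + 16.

Rearrange: w³ - 9w² + 22w - 16 = 0.
Possible rational roots are divisors of -16. Testing w = 2 gives 0, so (w - 2) is a factor.
Divide: w³ - 9w² + 22w - 16 = (w - 2)(w² - 7w + 8).
Apply the quadratic formula to w² - 7w + 8 = 0: w = (7 ± √17)/2, i.e. w ≈ 5.5616 or w ≈ 1.4384.

w = 1.4384 or w = 2 or w = 5.5616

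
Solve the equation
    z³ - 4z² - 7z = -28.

Rearrange: z³ - 4z² - 7z + 28 = 0.
Possible rational roots are divisors of 28. Testing z = 4 gives 0, so (z - 4) is a factor.
Divide: z³ - 4z² - 7z + 28 = (z - 4)(z² - 7).
Apply the quadratic formula to z² - 7 = 0: z = (0 ± √28)/2, i.e. z ≈ 2.6458 or z ≈ -2.6458.

z = -2.6458 or z = 2.6458 or z = 4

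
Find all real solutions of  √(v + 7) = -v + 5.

v = 2

Square both sides: v + 7 = (-v + 5)².
Expand and rearrange: v² - 11v + 18 = 0.
Solving gives v = 9 or v = 2.
Check each candidate in the original equation:
  v = 9: √(16) = 4, while -v + 5 = -4 — extraneous.
  v = 2: √(9) = 3, while -v + 5 = 3 — valid.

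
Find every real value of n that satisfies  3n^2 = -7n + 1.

Rearrange to standard form: 3n^2 + 7n - 1 = 0.
Discriminant: (7)^2 - 4*3*(-1) = 61.
Quadratic formula: n = (-7 +/- sqrt(61)) / 6.
So n = -7/6 + sqrt(61)/6 ~= 0.135 or n = -sqrt(61)/6 - 7/6 ~= -2.4684.

n = -2.4684 or n = 0.135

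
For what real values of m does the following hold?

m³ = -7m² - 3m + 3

Rearrange: m³ + 7m² + 3m - 3 = 0.
Possible rational roots are divisors of -3. Testing m = -1 gives 0, so (m + 1) is a factor.
Divide: m³ + 7m² + 3m - 3 = (m + 1)(m² + 6m - 3).
Apply the quadratic formula to m² + 6m - 3 = 0: m = (-6 ± √48)/2, i.e. m ≈ 0.4641 or m ≈ -6.4641.

m = -6.4641 or m = -1 or m = 0.4641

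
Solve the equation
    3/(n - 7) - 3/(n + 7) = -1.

n = -2.6458 or n = 2.6458

Multiply both sides by (n - 7)(n + 7):
3(n + 7) - 3(n - 7) = -(n - 7)(n + 7).
Expand and collect terms: -n^2 + 7 = 0.
By the quadratic formula, n = (0 +/- sqrt(28)) / -2, so n ~= -2.6458 or n ~= 2.6458.
Neither value makes a denominator zero (n != 7, n != -7), so both are valid.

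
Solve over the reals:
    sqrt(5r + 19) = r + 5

Square both sides: 5r + 19 = (r + 5)^2.
Expand and rearrange: r^2 + 5r + 6 = 0.
Solving gives r = -2 or r = -3.
Check each candidate in the original equation:
  r = -2: sqrt(9) = 3, while r + 5 = 3 — valid.
  r = -3: sqrt(4) = 2, while r + 5 = 2 — valid.

r = -3 or r = -2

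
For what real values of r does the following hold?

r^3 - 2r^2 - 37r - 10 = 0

r = -5 or r = -0.2749 or r = 7.2749

Possible rational roots are divisors of -10. Testing r = -5 gives 0, so (r + 5) is a factor.
Divide: r^3 - 2r^2 - 37r - 10 = (r + 5)(r^2 - 7r - 2).
Apply the quadratic formula to r^2 - 7r - 2 = 0: r = (7 +/- sqrt(57))/2, i.e. r ~= 7.2749 or r ~= -0.2749.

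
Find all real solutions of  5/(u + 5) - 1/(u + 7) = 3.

Multiply both sides by (u + 5)(u + 7):
5(u + 7) - (u + 5) = 3(u + 5)(u + 7).
Expand and collect terms: 3u² + 32u + 75 = 0.
By the quadratic formula, u = (-32 ± √124) / 6, so u ≈ -3.4774 or u ≈ -7.1893.
Neither value makes a denominator zero (u ≠ -5, u ≠ -7), so both are valid.

u = -7.1893 or u = -3.4774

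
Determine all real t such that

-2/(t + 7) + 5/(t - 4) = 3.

Multiply both sides by (t + 7)(t - 4):
-2(t - 4) + 5(t + 7) = 3(t + 7)(t - 4).
Expand and collect terms: 3t² + 6t - 127 = 0.
By the quadratic formula, t = (-6 ± √1560) / 6, so t ≈ 5.5828 or t ≈ -7.5828.
Neither value makes a denominator zero (t ≠ -7, t ≠ 4), so both are valid.

t = -7.5828 or t = 5.5828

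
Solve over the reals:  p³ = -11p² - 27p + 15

p = -6.4641 or p = -5 or p = 0.4641

Rearrange: p³ + 11p² + 27p - 15 = 0.
Possible rational roots are divisors of -15. Testing p = -5 gives 0, so (p + 5) is a factor.
Divide: p³ + 11p² + 27p - 15 = (p + 5)(p² + 6p - 3).
Apply the quadratic formula to p² + 6p - 3 = 0: p = (-6 ± √48)/2, i.e. p ≈ 0.4641 or p ≈ -6.4641.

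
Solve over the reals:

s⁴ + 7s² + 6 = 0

Let u = s². The equation becomes u² + 7u + 6 = 0.
Factor: (u + 6)(u + 1) = 0, so u = -6 or u = -1.
s² = -6 < 0 has no real solution.
s² = -1 < 0 has no real solution.

No real solutions.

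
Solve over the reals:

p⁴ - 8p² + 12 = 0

p = -2.4495 or p = -1.4142 or p = 1.4142 or p = 2.4495

Let u = p². The equation becomes u² - 8u + 12 = 0.
Factor: (u - 2)(u - 6) = 0, so u = 2 or u = 6.
p² = 2 gives p = ±√(2) ≈ ±1.4142.
p² = 6 gives p = ±√(6) ≈ ±2.4495.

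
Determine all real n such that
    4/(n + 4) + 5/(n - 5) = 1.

n = -1.7082 or n = 11.7082

Multiply both sides by (n + 4)(n - 5):
4(n - 5) + 5(n + 4) = (n + 4)(n - 5).
Expand and collect terms: n^2 - 10n - 20 = 0.
By the quadratic formula, n = (10 +/- sqrt(180)) / 2, so n ~= 11.7082 or n ~= -1.7082.
Neither value makes a denominator zero (n != -4, n != 5), so both are valid.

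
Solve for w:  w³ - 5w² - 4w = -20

Rearrange: w³ - 5w² - 4w + 20 = 0.
Possible rational roots are divisors of 20. Testing w = 2 gives 0, so (w - 2) is a factor.
Divide: w³ - 5w² - 4w + 20 = (w - 2)(w² - 3w - 10).
Factor the quadratic: w = 5 or w = -2.

w = -2 or w = 2 or w = 5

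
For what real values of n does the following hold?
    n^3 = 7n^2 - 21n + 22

n = 2

Rearrange: n^3 - 7n^2 + 21n - 22 = 0.
Possible rational roots are divisors of -22. Testing n = 2 gives 0, so (n - 2) is a factor.
Divide: n^3 - 7n^2 + 21n - 22 = (n - 2)(n^2 - 5n + 11).
The quadratic n^2 - 5n + 11 has discriminant -19 < 0, so no further real roots.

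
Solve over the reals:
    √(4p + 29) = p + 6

p = -1

Square both sides: 4p + 29 = (p + 6)².
Expand and rearrange: p² + 8p + 7 = 0.
Solving gives p = -1 or p = -7.
Check each candidate in the original equation:
  p = -1: √(25) = 5, while p + 6 = 5 — valid.
  p = -7: √(1) = 1, while p + 6 = -1 — extraneous.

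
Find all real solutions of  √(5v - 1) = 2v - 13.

Square both sides: 5v - 1 = (2v - 13)².
Expand and rearrange: 4v² - 57v + 170 = 0.
Solving gives v = 10 or v = 4.25.
Check each candidate in the original equation:
  v = 10: √(49) = 7, while 2v - 13 = 7 — valid.
  v = 4.25: √(20.25) = 4.5, while 2v - 13 = -4.5 — extraneous.

v = 10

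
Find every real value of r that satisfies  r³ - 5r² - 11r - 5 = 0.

r = -1 or r = -0.7417 or r = 6.7417

Possible rational roots are divisors of -5. Testing r = -1 gives 0, so (r + 1) is a factor.
Divide: r³ - 5r² - 11r - 5 = (r + 1)(r² - 6r - 5).
Apply the quadratic formula to r² - 6r - 5 = 0: r = (6 ± √56)/2, i.e. r ≈ 6.7417 or r ≈ -0.7417.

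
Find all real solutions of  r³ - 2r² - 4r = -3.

Rearrange: r³ - 2r² - 4r + 3 = 0.
Possible rational roots are divisors of 3. Testing r = 3 gives 0, so (r - 3) is a factor.
Divide: r³ - 2r² - 4r + 3 = (r - 3)(r² + r - 1).
Apply the quadratic formula to r² + r - 1 = 0: r = (-1 ± √5)/2, i.e. r ≈ 0.618 or r ≈ -1.618.

r = -1.618 or r = 0.618 or r = 3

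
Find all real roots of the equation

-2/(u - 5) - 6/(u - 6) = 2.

u = 1.6972 or u = 5.3028

Multiply both sides by (u - 5)(u - 6):
-2(u - 6) - 6(u - 5) = 2(u - 5)(u - 6).
Expand and collect terms: 2u^2 - 14u + 18 = 0.
By the quadratic formula, u = (14 +/- sqrt(52)) / 4, so u ~= 5.3028 or u ~= 1.6972.
Neither value makes a denominator zero (u != 5, u != 6), so both are valid.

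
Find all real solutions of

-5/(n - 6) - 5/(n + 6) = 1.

Multiply both sides by (n - 6)(n + 6):
-5(n + 6) - 5(n - 6) = (n - 6)(n + 6).
Expand and collect terms: n^2 + 10n - 36 = 0.
By the quadratic formula, n = (-10 +/- sqrt(244)) / 2, so n ~= 2.8102 or n ~= -12.8102.
Neither value makes a denominator zero (n != 6, n != -6), so both are valid.

n = -12.8102 or n = 2.8102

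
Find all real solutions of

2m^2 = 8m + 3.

Rearrange to standard form: 2m^2 - 8m - 3 = 0.
Discriminant: (-8)^2 - 4*2*(-3) = 88.
Quadratic formula: m = (8 +/- sqrt(88)) / 4.
So m = 2 + sqrt(22)/2 ~= 4.3452 or m = 2 - sqrt(22)/2 ~= -0.3452.

m = -0.3452 or m = 4.3452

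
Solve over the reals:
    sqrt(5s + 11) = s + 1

Square both sides: 5s + 11 = (s + 1)^2.
Expand and rearrange: s^2 - 3s - 10 = 0.
Solving gives s = 5 or s = -2.
Check each candidate in the original equation:
  s = 5: sqrt(36) = 6, while s + 1 = 6 — valid.
  s = -2: sqrt(1) = 1, while s + 1 = -1 — extraneous.

s = 5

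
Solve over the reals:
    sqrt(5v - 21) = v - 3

v = 5 or v = 6

Square both sides: 5v - 21 = (v - 3)^2.
Expand and rearrange: v^2 - 11v + 30 = 0.
Solving gives v = 6 or v = 5.
Check each candidate in the original equation:
  v = 6: sqrt(9) = 3, while v - 3 = 3 — valid.
  v = 5: sqrt(4) = 2, while v - 3 = 2 — valid.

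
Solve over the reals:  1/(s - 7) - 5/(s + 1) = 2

Multiply both sides by (s - 7)(s + 1):
(s + 1) - 5(s - 7) = 2(s - 7)(s + 1).
Expand and collect terms: 2s² - 8s - 50 = 0.
By the quadratic formula, s = (8 ± √464) / 4, so s ≈ 7.3852 or s ≈ -3.3852.
Neither value makes a denominator zero (s ≠ 7, s ≠ -1), so both are valid.

s = -3.3852 or s = 7.3852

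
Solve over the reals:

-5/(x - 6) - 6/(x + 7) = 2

Multiply both sides by (x - 6)(x + 7):
-5(x + 7) - 6(x - 6) = 2(x - 6)(x + 7).
Expand and collect terms: 2x^2 + 13x - 85 = 0.
By the quadratic formula, x = (-13 +/- sqrt(849)) / 4, so x ~= 4.0344 or x ~= -10.5344.
Neither value makes a denominator zero (x != 6, x != -7), so both are valid.

x = -10.5344 or x = 4.0344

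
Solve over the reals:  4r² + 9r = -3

Rearrange to standard form: 4r² + 9r + 3 = 0.
Discriminant: (9)² − 4·4·3 = 33.
Quadratic formula: r = (-9 ± √33) / 8.
So r = -9/8 + √(33)/8 ≈ -0.4069 or r = -9/8 - √(33)/8 ≈ -1.8431.

r = -1.8431 or r = -0.4069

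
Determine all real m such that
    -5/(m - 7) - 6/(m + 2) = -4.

m = -0.7093 or m = 8.4593

Multiply both sides by (m - 7)(m + 2):
-5(m + 2) - 6(m - 7) = -4(m - 7)(m + 2).
Expand and collect terms: -4m² + 31m + 24 = 0.
By the quadratic formula, m = (-31 ± √1345) / -8, so m ≈ -0.7093 or m ≈ 8.4593.
Neither value makes a denominator zero (m ≠ 7, m ≠ -2), so both are valid.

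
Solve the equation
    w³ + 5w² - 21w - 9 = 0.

Possible rational roots are divisors of -9. Testing w = 3 gives 0, so (w - 3) is a factor.
Divide: w³ + 5w² - 21w - 9 = (w - 3)(w² + 8w + 3).
Apply the quadratic formula to w² + 8w + 3 = 0: w = (-8 ± √52)/2, i.e. w ≈ -0.3944 or w ≈ -7.6056.

w = -7.6056 or w = -0.3944 or w = 3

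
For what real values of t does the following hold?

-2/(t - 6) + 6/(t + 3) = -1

Multiply both sides by (t - 6)(t + 3):
-2(t + 3) + 6(t - 6) = -(t - 6)(t + 3).
Expand and collect terms: -t^2 - t + 60 = 0.
By the quadratic formula, t = (1 +/- sqrt(241)) / -2, so t ~= -8.2621 or t ~= 7.2621.
Neither value makes a denominator zero (t != 6, t != -3), so both are valid.

t = -8.2621 or t = 7.2621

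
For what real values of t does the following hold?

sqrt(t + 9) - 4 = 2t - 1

t = 0

Isolate the radical: sqrt(t + 9) = 2t + 3.
Square both sides: t + 9 = (2t + 3)^2.
Expand and rearrange: 4t^2 + 11t = 0.
Solving gives t = 0 or t = -2.75.
Check each candidate in the original equation:
  t = 0: sqrt(9) = 3, while 2t + 3 = 3 — valid.
  t = -2.75: sqrt(6.25) = 2.5, while 2t + 3 = -2.5 — extraneous.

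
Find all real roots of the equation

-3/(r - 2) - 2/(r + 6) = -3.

Multiply both sides by (r - 2)(r + 6):
-3(r + 6) - 2(r - 2) = -3(r - 2)(r + 6).
Expand and collect terms: -3r^2 - 7r + 50 = 0.
By the quadratic formula, r = (7 +/- sqrt(649)) / -6, so r ~= -5.4126 or r ~= 3.0792.
Neither value makes a denominator zero (r != 2, r != -6), so both are valid.

r = -5.4126 or r = 3.0792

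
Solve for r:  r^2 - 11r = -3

Rearrange to standard form: r^2 - 11r + 3 = 0.
Discriminant: (-11)^2 - 4*1*3 = 109.
Quadratic formula: r = (11 +/- sqrt(109)) / 2.
So r = sqrt(109)/2 + 11/2 ~= 10.7202 or r = 11/2 - sqrt(109)/2 ~= 0.2798.

r = 0.2798 or r = 10.7202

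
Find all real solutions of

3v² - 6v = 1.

Rearrange to standard form: 3v² - 6v - 1 = 0.
Discriminant: (-6)² − 4·3·(-1) = 48.
Quadratic formula: v = (6 ± √48) / 6.
So v = 1 + 2·√(3)/3 ≈ 2.1547 or v = 1 - 2·√(3)/3 ≈ -0.1547.

v = -0.1547 or v = 2.1547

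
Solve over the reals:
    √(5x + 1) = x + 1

x = 0 or x = 3

Square both sides: 5x + 1 = (x + 1)².
Expand and rearrange: x² - 3x = 0.
Solving gives x = 3 or x = 0.
Check each candidate in the original equation:
  x = 3: √(16) = 4, while x + 1 = 4 — valid.
  x = 0: √(1) = 1, while x + 1 = 1 — valid.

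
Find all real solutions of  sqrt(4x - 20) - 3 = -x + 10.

Isolate the radical: sqrt(4x - 20) = -x + 13.
Square both sides: 4x - 20 = (-x + 13)^2.
Expand and rearrange: x^2 - 30x + 189 = 0.
Solving gives x = 21 or x = 9.
Check each candidate in the original equation:
  x = 21: sqrt(64) = 8, while -x + 13 = -8 — extraneous.
  x = 9: sqrt(16) = 4, while -x + 13 = 4 — valid.

x = 9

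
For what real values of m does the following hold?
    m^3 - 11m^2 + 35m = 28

Rearrange: m^3 - 11m^2 + 35m - 28 = 0.
Possible rational roots are divisors of -28. Testing m = 4 gives 0, so (m - 4) is a factor.
Divide: m^3 - 11m^2 + 35m - 28 = (m - 4)(m^2 - 7m + 7).
Apply the quadratic formula to m^2 - 7m + 7 = 0: m = (7 +/- sqrt(21))/2, i.e. m ~= 5.7913 or m ~= 1.2087.

m = 1.2087 or m = 4 or m = 5.7913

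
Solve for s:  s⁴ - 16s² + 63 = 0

Let u = s². The equation becomes u² - 16u + 63 = 0.
Factor: (u - 7)(u - 9) = 0, so u = 7 or u = 9.
s² = 7 gives s = ±√(7) ≈ ±2.6458.
s² = 9 gives s = ±3.

s = -3 or s = -2.6458 or s = 2.6458 or s = 3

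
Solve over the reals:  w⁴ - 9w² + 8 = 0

w = -2.8284 or w = -1 or w = 1 or w = 2.8284

Let u = w². The equation becomes u² - 9u + 8 = 0.
Factor: (u - 1)(u - 8) = 0, so u = 1 or u = 8.
w² = 1 gives w = ±1.
w² = 8 gives w = ±2·√(2) ≈ ±2.8284.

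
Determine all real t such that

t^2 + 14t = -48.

t = -8 or t = -6

Bring every term to one side: t^2 + 14t + 48 = 0.
Factor: (t + 8)(t + 6) = 0.
So t = -8 or t = -6.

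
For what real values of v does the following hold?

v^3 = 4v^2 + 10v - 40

Rearrange: v^3 - 4v^2 - 10v + 40 = 0.
Possible rational roots are divisors of 40. Testing v = 4 gives 0, so (v - 4) is a factor.
Divide: v^3 - 4v^2 - 10v + 40 = (v - 4)(v^2 - 10).
Apply the quadratic formula to v^2 - 10 = 0: v = (0 +/- sqrt(40))/2, i.e. v ~= 3.1623 or v ~= -3.1623.

v = -3.1623 or v = 3.1623 or v = 4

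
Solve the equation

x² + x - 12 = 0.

Factor: (x - 3)(x + 4) = 0.
So x = 3 or x = -4.

x = -4 or x = 3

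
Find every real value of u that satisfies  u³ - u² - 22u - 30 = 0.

u = -3 or u = -1.7417 or u = 5.7417

Possible rational roots are divisors of -30. Testing u = -3 gives 0, so (u + 3) is a factor.
Divide: u³ - u² - 22u - 30 = (u + 3)(u² - 4u - 10).
Apply the quadratic formula to u² - 4u - 10 = 0: u = (4 ± √56)/2, i.e. u ≈ 5.7417 or u ≈ -1.7417.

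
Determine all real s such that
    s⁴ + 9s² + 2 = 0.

Let u = s². The equation becomes u² + 9u + 2 = 0.
By the quadratic formula, u = -9/2 + √(73)/2 or u = -9/2 - √(73)/2.
s² = -9/2 + √(73)/2 < 0 has no real solution.
s² = -9/2 - √(73)/2 < 0 has no real solution.

No real solutions.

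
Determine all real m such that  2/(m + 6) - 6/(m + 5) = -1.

Multiply both sides by (m + 6)(m + 5):
2(m + 5) - 6(m + 6) = -(m + 6)(m + 5).
Expand and collect terms: -m^2 - 7m - 4 = 0.
By the quadratic formula, m = (7 +/- sqrt(33)) / -2, so m ~= -6.3723 or m ~= -0.6277.
Neither value makes a denominator zero (m != -6, m != -5), so both are valid.

m = -6.3723 or m = -0.6277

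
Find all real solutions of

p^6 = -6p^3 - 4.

p = -1.7365 or p = -0.9142

Let u = p^3. The equation becomes u^2 + 6u + 4 = 0.
By the quadratic formula, u = -3 + sqrt(5) or u = -3 - sqrt(5).
p^3 = -3 + sqrt(5) gives p = -(3 - sqrt(5))^(1/3) ~= -0.9142.
p^3 = -3 - sqrt(5) gives p = -(sqrt(5) + 3)^(1/3) ~= -1.7365.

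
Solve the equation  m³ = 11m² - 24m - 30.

Rearrange: m³ - 11m² + 24m + 30 = 0.
Possible rational roots are divisors of 30. Testing m = 5 gives 0, so (m - 5) is a factor.
Divide: m³ - 11m² + 24m + 30 = (m - 5)(m² - 6m - 6).
Apply the quadratic formula to m² - 6m - 6 = 0: m = (6 ± √60)/2, i.e. m ≈ 6.873 or m ≈ -0.873.

m = -0.873 or m = 5 or m = 6.873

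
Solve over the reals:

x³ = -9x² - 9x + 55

x = -5.873 or x = -5 or x = 1.873

Rearrange: x³ + 9x² + 9x - 55 = 0.
Possible rational roots are divisors of -55. Testing x = -5 gives 0, so (x + 5) is a factor.
Divide: x³ + 9x² + 9x - 55 = (x + 5)(x² + 4x - 11).
Apply the quadratic formula to x² + 4x - 11 = 0: x = (-4 ± √60)/2, i.e. x ≈ 1.873 or x ≈ -5.873.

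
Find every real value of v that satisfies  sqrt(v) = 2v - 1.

v = 1

Square both sides: v = (2v - 1)^2.
Expand and rearrange: 4v^2 - 5v + 1 = 0.
Solving gives v = 1 or v = 0.25.
Check each candidate in the original equation:
  v = 1: sqrt(1) = 1, while 2v - 1 = 1 — valid.
  v = 0.25: sqrt(0.25) = 0.5, while 2v - 1 = -0.5 — extraneous.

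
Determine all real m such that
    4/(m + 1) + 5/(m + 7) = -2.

m = -10.1949 or m = -2.3051

Multiply both sides by (m + 1)(m + 7):
4(m + 7) + 5(m + 1) = -2(m + 1)(m + 7).
Expand and collect terms: -2m² - 25m - 47 = 0.
By the quadratic formula, m = (25 ± √249) / -4, so m ≈ -10.1949 or m ≈ -2.3051.
Neither value makes a denominator zero (m ≠ -1, m ≠ -7), so both are valid.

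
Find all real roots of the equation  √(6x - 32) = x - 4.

Square both sides: 6x - 32 = (x - 4)².
Expand and rearrange: x² - 14x + 48 = 0.
Solving gives x = 8 or x = 6.
Check each candidate in the original equation:
  x = 8: √(16) = 4, while x - 4 = 4 — valid.
  x = 6: √(4) = 2, while x - 4 = 2 — valid.

x = 6 or x = 8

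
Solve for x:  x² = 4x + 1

Rearrange to standard form: x² - 4x - 1 = 0.
Discriminant: (-4)² − 4·1·(-1) = 20.
Quadratic formula: x = (4 ± √20) / 2.
So x = 2 + √(5) ≈ 4.2361 or x = 2 - √(5) ≈ -0.2361.

x = -0.2361 or x = 4.2361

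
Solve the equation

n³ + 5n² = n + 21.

Rearrange: n³ + 5n² - n - 21 = 0.
Possible rational roots are divisors of -21. Testing n = -3 gives 0, so (n + 3) is a factor.
Divide: n³ + 5n² - n - 21 = (n + 3)(n² + 2n - 7).
Apply the quadratic formula to n² + 2n - 7 = 0: n = (-2 ± √32)/2, i.e. n ≈ 1.8284 or n ≈ -3.8284.

n = -3.8284 or n = -3 or n = 1.8284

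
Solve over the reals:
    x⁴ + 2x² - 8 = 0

x = -1.4142 or x = 1.4142

Let u = x². The equation becomes u² + 2u - 8 = 0.
Factor: (u + 4)(u - 2) = 0, so u = -4 or u = 2.
x² = -4 < 0 has no real solution.
x² = 2 gives x = ±√(2) ≈ ±1.4142.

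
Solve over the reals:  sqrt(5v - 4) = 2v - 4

Square both sides: 5v - 4 = (2v - 4)^2.
Expand and rearrange: 4v^2 - 21v + 20 = 0.
Solving gives v = 4 or v = 1.25.
Check each candidate in the original equation:
  v = 4: sqrt(16) = 4, while 2v - 4 = 4 — valid.
  v = 1.25: sqrt(2.25) = 1.5, while 2v - 4 = -1.5 — extraneous.

v = 4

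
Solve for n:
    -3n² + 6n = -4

Rearrange to standard form: -3n² + 6n + 4 = 0.
Discriminant: (6)² − 4·(-3)·4 = 84.
Quadratic formula: n = (-6 ± √84) / (-6).
So n = 1 - √(21)/3 ≈ -0.5275 or n = 1 + √(21)/3 ≈ 2.5275.

n = -0.5275 or n = 2.5275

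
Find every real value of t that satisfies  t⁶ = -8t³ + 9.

t = -2.0801 or t = 1

Let u = t³. The equation becomes u² + 8u - 9 = 0.
Factor: (u - 1)(u + 9) = 0, so u = 1 or u = -9.
t³ = 1 gives t = 1.
t³ = -9 gives t = -∛(9) ≈ -2.0801.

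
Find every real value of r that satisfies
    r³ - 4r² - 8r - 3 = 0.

r = -1 or r = -0.5414 or r = 5.5414

Possible rational roots are divisors of -3. Testing r = -1 gives 0, so (r + 1) is a factor.
Divide: r³ - 4r² - 8r - 3 = (r + 1)(r² - 5r - 3).
Apply the quadratic formula to r² - 5r - 3 = 0: r = (5 ± √37)/2, i.e. r ≈ 5.5414 or r ≈ -0.5414.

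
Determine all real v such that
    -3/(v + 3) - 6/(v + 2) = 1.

Multiply both sides by (v + 3)(v + 2):
-3(v + 2) - 6(v + 3) = (v + 3)(v + 2).
Expand and collect terms: v² + 14v + 30 = 0.
By the quadratic formula, v = (-14 ± √76) / 2, so v ≈ -2.6411 or v ≈ -11.3589.
Neither value makes a denominator zero (v ≠ -3, v ≠ -2), so both are valid.

v = -11.3589 or v = -2.6411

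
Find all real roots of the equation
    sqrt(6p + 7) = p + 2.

Square both sides: 6p + 7 = (p + 2)^2.
Expand and rearrange: p^2 - 2p - 3 = 0.
Solving gives p = 3 or p = -1.
Check each candidate in the original equation:
  p = 3: sqrt(25) = 5, while p + 2 = 5 — valid.
  p = -1: sqrt(1) = 1, while p + 2 = 1 — valid.

p = -1 or p = 3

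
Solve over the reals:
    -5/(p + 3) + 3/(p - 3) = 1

p = -6.831 or p = 4.831

Multiply both sides by (p + 3)(p - 3):
-5(p - 3) + 3(p + 3) = (p + 3)(p - 3).
Expand and collect terms: p² + 2p - 33 = 0.
By the quadratic formula, p = (-2 ± √136) / 2, so p ≈ 4.831 or p ≈ -6.831.
Neither value makes a denominator zero (p ≠ -3, p ≠ 3), so both are valid.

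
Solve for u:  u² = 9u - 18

Bring every term to one side: u² - 9u + 18 = 0.
Factor: (u - 6)(u - 3) = 0.
So u = 6 or u = 3.

u = 3 or u = 6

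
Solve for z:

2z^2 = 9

z = -2.1213 or z = 2.1213

Rearrange to standard form: 2z^2 - 9 = 0.
Discriminant: (0)^2 - 4*2*(-9) = 72.
Quadratic formula: z = (0 +/- sqrt(72)) / 4.
So z = 3*sqrt(2)/2 ~= 2.1213 or z = -3*sqrt(2)/2 ~= -2.1213.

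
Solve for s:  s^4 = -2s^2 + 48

s = -2.4495 or s = 2.4495

Let u = s^2. The equation becomes u^2 + 2u - 48 = 0.
Factor: (u + 8)(u - 6) = 0, so u = -8 or u = 6.
s^2 = -8 < 0 has no real solution.
s^2 = 6 gives s = +/-sqrt(6) ~= +/-2.4495.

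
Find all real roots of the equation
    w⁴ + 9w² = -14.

Let u = w². The equation becomes u² + 9u + 14 = 0.
Factor: (u + 2)(u + 7) = 0, so u = -2 or u = -7.
w² = -2 < 0 has no real solution.
w² = -7 < 0 has no real solution.

No real solutions.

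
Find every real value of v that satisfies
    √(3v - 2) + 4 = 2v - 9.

v = 9

Isolate the radical: √(3v - 2) = 2v - 13.
Square both sides: 3v - 2 = (2v - 13)².
Expand and rearrange: 4v² - 55v + 171 = 0.
Solving gives v = 9 or v = 4.75.
Check each candidate in the original equation:
  v = 9: √(25) = 5, while 2v - 13 = 5 — valid.
  v = 4.75: √(12.25) = 3.5, while 2v - 13 = -3.5 — extraneous.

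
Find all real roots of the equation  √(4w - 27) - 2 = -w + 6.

w = 7

Isolate the radical: √(4w - 27) = -w + 8.
Square both sides: 4w - 27 = (-w + 8)².
Expand and rearrange: w² - 20w + 91 = 0.
Solving gives w = 13 or w = 7.
Check each candidate in the original equation:
  w = 13: √(25) = 5, while -w + 8 = -5 — extraneous.
  w = 7: √(1) = 1, while -w + 8 = 1 — valid.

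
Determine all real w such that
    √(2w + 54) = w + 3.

w = 5

Square both sides: 2w + 54 = (w + 3)².
Expand and rearrange: w² + 4w - 45 = 0.
Solving gives w = 5 or w = -9.
Check each candidate in the original equation:
  w = 5: √(64) = 8, while w + 3 = 8 — valid.
  w = -9: √(36) = 6, while w + 3 = -6 — extraneous.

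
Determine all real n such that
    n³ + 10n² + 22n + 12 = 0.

Possible rational roots are divisors of 12. Testing n = -2 gives 0, so (n + 2) is a factor.
Divide: n³ + 10n² + 22n + 12 = (n + 2)(n² + 8n + 6).
Apply the quadratic formula to n² + 8n + 6 = 0: n = (-8 ± √40)/2, i.e. n ≈ -0.8377 or n ≈ -7.1623.

n = -7.1623 or n = -2 or n = -0.8377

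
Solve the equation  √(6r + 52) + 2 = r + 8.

Isolate the radical: √(6r + 52) = r + 6.
Square both sides: 6r + 52 = (r + 6)².
Expand and rearrange: r² + 6r - 16 = 0.
Solving gives r = 2 or r = -8.
Check each candidate in the original equation:
  r = 2: √(64) = 8, while r + 6 = 8 — valid.
  r = -8: √(4) = 2, while r + 6 = -2 — extraneous.

r = 2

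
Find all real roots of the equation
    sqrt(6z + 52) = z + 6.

z = 2

Square both sides: 6z + 52 = (z + 6)^2.
Expand and rearrange: z^2 + 6z - 16 = 0.
Solving gives z = 2 or z = -8.
Check each candidate in the original equation:
  z = 2: sqrt(64) = 8, while z + 6 = 8 — valid.
  z = -8: sqrt(4) = 2, while z + 6 = -2 — extraneous.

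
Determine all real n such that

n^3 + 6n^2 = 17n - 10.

Rearrange: n^3 + 6n^2 - 17n + 10 = 0.
Possible rational roots are divisors of 10. Testing n = 1 gives 0, so (n - 1) is a factor.
Divide: n^3 + 6n^2 - 17n + 10 = (n - 1)(n^2 + 7n - 10).
Apply the quadratic formula to n^2 + 7n - 10 = 0: n = (-7 +/- sqrt(89))/2, i.e. n ~= 1.217 or n ~= -8.217.

n = -8.217 or n = 1 or n = 1.217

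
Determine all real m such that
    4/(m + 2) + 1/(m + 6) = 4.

m = -5.8021 or m = -0.9479

Multiply both sides by (m + 2)(m + 6):
4(m + 6) + (m + 2) = 4(m + 2)(m + 6).
Expand and collect terms: 4m^2 + 27m + 22 = 0.
By the quadratic formula, m = (-27 +/- sqrt(377)) / 8, so m ~= -0.9479 or m ~= -5.8021.
Neither value makes a denominator zero (m != -2, m != -6), so both are valid.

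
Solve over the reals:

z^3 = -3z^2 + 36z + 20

z = -7.4641 or z = -0.5359 or z = 5

Rearrange: z^3 + 3z^2 - 36z - 20 = 0.
Possible rational roots are divisors of -20. Testing z = 5 gives 0, so (z - 5) is a factor.
Divide: z^3 + 3z^2 - 36z - 20 = (z - 5)(z^2 + 8z + 4).
Apply the quadratic formula to z^2 + 8z + 4 = 0: z = (-8 +/- sqrt(48))/2, i.e. z ~= -0.5359 or z ~= -7.4641.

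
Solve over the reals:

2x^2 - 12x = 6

Rearrange to standard form: 2x^2 - 12x - 6 = 0.
Discriminant: (-12)^2 - 4*2*(-6) = 192.
Quadratic formula: x = (12 +/- sqrt(192)) / 4.
So x = 3 + 2*sqrt(3) ~= 6.4641 or x = 3 - 2*sqrt(3) ~= -0.4641.

x = -0.4641 or x = 6.4641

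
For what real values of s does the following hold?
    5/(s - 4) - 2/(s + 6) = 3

Multiply both sides by (s - 4)(s + 6):
5(s + 6) - 2(s - 4) = 3(s - 4)(s + 6).
Expand and collect terms: 3s² + 3s - 110 = 0.
By the quadratic formula, s = (-3 ± √1329) / 6, so s ≈ 5.5759 or s ≈ -6.5759.
Neither value makes a denominator zero (s ≠ 4, s ≠ -6), so both are valid.

s = -6.5759 or s = 5.5759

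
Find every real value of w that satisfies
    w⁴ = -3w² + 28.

w = -2 or w = 2

Let u = w². The equation becomes u² + 3u - 28 = 0.
Factor: (u + 7)(u - 4) = 0, so u = -7 or u = 4.
w² = -7 < 0 has no real solution.
w² = 4 gives w = ±2.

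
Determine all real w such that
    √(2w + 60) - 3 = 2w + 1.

Isolate the radical: √(2w + 60) = 2w + 4.
Square both sides: 2w + 60 = (2w + 4)².
Expand and rearrange: 4w² + 14w - 44 = 0.
Solving gives w = 2 or w = -5.5.
Check each candidate in the original equation:
  w = 2: √(64) = 8, while 2w + 4 = 8 — valid.
  w = -5.5: √(49) = 7, while 2w + 4 = -7 — extraneous.

w = 2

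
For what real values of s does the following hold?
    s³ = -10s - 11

s = -1

Rearrange: s³ + 10s + 11 = 0.
Possible rational roots are divisors of 11. Testing s = -1 gives 0, so (s + 1) is a factor.
Divide: s³ + 10s + 11 = (s + 1)(s² - s + 11).
The quadratic s² - s + 11 has discriminant -43 < 0, so no further real roots.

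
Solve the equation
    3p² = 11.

Rearrange to standard form: 3p² - 11 = 0.
Discriminant: (0)² − 4·3·(-11) = 132.
Quadratic formula: p = (0 ± √132) / 6.
So p = √(33)/3 ≈ 1.9149 or p = -√(33)/3 ≈ -1.9149.

p = -1.9149 or p = 1.9149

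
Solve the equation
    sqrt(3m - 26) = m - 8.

m = 9 or m = 10

Square both sides: 3m - 26 = (m - 8)^2.
Expand and rearrange: m^2 - 19m + 90 = 0.
Solving gives m = 10 or m = 9.
Check each candidate in the original equation:
  m = 10: sqrt(4) = 2, while m - 8 = 2 — valid.
  m = 9: sqrt(1) = 1, while m - 8 = 1 — valid.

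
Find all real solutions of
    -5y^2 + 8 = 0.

y = -1.2649 or y = 1.2649

Discriminant: (0)^2 - 4*(-5)*8 = 160.
Quadratic formula: y = (0 +/- sqrt(160)) / (-10).
So y = -2*sqrt(10)/5 ~= -1.2649 or y = 2*sqrt(10)/5 ~= 1.2649.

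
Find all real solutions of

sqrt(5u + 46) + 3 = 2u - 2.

Isolate the radical: sqrt(5u + 46) = 2u - 5.
Square both sides: 5u + 46 = (2u - 5)^2.
Expand and rearrange: 4u^2 - 25u - 21 = 0.
Solving gives u = 7 or u = -0.75.
Check each candidate in the original equation:
  u = 7: sqrt(81) = 9, while 2u - 5 = 9 — valid.
  u = -0.75: sqrt(42.25) = 6.5, while 2u - 5 = -6.5 — extraneous.

u = 7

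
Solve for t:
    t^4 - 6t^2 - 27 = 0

Let u = t^2. The equation becomes u^2 - 6u - 27 = 0.
Factor: (u - 9)(u + 3) = 0, so u = 9 or u = -3.
t^2 = 9 gives t = +/-3.
t^2 = -3 < 0 has no real solution.

t = -3 or t = 3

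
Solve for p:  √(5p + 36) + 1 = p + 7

Isolate the radical: √(5p + 36) = p + 6.
Square both sides: 5p + 36 = (p + 6)².
Expand and rearrange: p² + 7p = 0.
Solving gives p = 0 or p = -7.
Check each candidate in the original equation:
  p = 0: √(36) = 6, while p + 6 = 6 — valid.
  p = -7: √(1) = 1, while p + 6 = -1 — extraneous.

p = 0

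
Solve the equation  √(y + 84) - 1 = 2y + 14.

y = -3

Isolate the radical: √(y + 84) = 2y + 15.
Square both sides: y + 84 = (2y + 15)².
Expand and rearrange: 4y² + 59y + 141 = 0.
Solving gives y = -3 or y = -11.75.
Check each candidate in the original equation:
  y = -3: √(81) = 9, while 2y + 15 = 9 — valid.
  y = -11.75: √(72.25) = 8.5, while 2y + 15 = -8.5 — extraneous.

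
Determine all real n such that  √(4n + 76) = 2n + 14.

n = -3

Square both sides: 4n + 76 = (2n + 14)².
Expand and rearrange: 4n² + 52n + 120 = 0.
Solving gives n = -3 or n = -10.
Check each candidate in the original equation:
  n = -3: √(64) = 8, while 2n + 14 = 8 — valid.
  n = -10: √(36) = 6, while 2n + 14 = -6 — extraneous.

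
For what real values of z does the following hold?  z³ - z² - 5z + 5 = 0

z = -2.2361 or z = 1 or z = 2.2361

Possible rational roots are divisors of 5. Testing z = 1 gives 0, so (z - 1) is a factor.
Divide: z³ - z² - 5z + 5 = (z - 1)(z² - 5).
Apply the quadratic formula to z² - 5 = 0: z = (0 ± √20)/2, i.e. z ≈ 2.2361 or z ≈ -2.2361.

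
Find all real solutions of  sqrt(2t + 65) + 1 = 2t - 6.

Isolate the radical: sqrt(2t + 65) = 2t - 7.
Square both sides: 2t + 65 = (2t - 7)^2.
Expand and rearrange: 4t^2 - 30t - 16 = 0.
Solving gives t = 8 or t = -0.5.
Check each candidate in the original equation:
  t = 8: sqrt(81) = 9, while 2t - 7 = 9 — valid.
  t = -0.5: sqrt(64) = 8, while 2t - 7 = -8 — extraneous.

t = 8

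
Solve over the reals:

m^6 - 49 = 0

m = -1.9129 or m = 1.9129

Let u = m^3. The equation becomes u^2 - 49 = 0.
Factor: (u + 7)(u - 7) = 0, so u = -7 or u = 7.
m^3 = -7 gives m = -(7)^(1/3) ~= -1.9129.
m^3 = 7 gives m = (7)^(1/3) ~= 1.9129.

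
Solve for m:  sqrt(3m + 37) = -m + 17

Square both sides: 3m + 37 = (-m + 17)^2.
Expand and rearrange: m^2 - 37m + 252 = 0.
Solving gives m = 28 or m = 9.
Check each candidate in the original equation:
  m = 28: sqrt(121) = 11, while -m + 17 = -11 — extraneous.
  m = 9: sqrt(64) = 8, while -m + 17 = 8 — valid.

m = 9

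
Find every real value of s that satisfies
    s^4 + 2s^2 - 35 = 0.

s = -2.2361 or s = 2.2361

Let u = s^2. The equation becomes u^2 + 2u - 35 = 0.
Factor: (u - 5)(u + 7) = 0, so u = 5 or u = -7.
s^2 = 5 gives s = +/-sqrt(5) ~= +/-2.2361.
s^2 = -7 < 0 has no real solution.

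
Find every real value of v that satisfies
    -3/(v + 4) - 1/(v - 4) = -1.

v = -1.4641 or v = 5.4641

Multiply both sides by (v + 4)(v - 4):
-3(v - 4) - (v + 4) = -(v + 4)(v - 4).
Expand and collect terms: -v^2 + 4v + 8 = 0.
By the quadratic formula, v = (-4 +/- sqrt(48)) / -2, so v ~= -1.4641 or v ~= 5.4641.
Neither value makes a denominator zero (v != -4, v != 4), so both are valid.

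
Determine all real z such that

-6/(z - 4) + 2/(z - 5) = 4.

Multiply both sides by (z - 4)(z - 5):
-6(z - 5) + 2(z - 4) = 4(z - 4)(z - 5).
Expand and collect terms: 4z^2 - 32z + 58 = 0.
By the quadratic formula, z = (32 +/- sqrt(96)) / 8, so z ~= 5.2247 or z ~= 2.7753.
Neither value makes a denominator zero (z != 4, z != 5), so both are valid.

z = 2.7753 or z = 5.2247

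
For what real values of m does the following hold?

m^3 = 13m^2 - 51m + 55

Rearrange: m^3 - 13m^2 + 51m - 55 = 0.
Possible rational roots are divisors of -55. Testing m = 5 gives 0, so (m - 5) is a factor.
Divide: m^3 - 13m^2 + 51m - 55 = (m - 5)(m^2 - 8m + 11).
Apply the quadratic formula to m^2 - 8m + 11 = 0: m = (8 +/- sqrt(20))/2, i.e. m ~= 6.2361 or m ~= 1.7639.

m = 1.7639 or m = 5 or m = 6.2361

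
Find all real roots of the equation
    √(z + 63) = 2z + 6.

Square both sides: z + 63 = (2z + 6)².
Expand and rearrange: 4z² + 23z - 27 = 0.
Solving gives z = 1 or z = -6.75.
Check each candidate in the original equation:
  z = 1: √(64) = 8, while 2z + 6 = 8 — valid.
  z = -6.75: √(56.25) = 7.5, while 2z + 6 = -7.5 — extraneous.

z = 1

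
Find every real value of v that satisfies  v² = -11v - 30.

Bring every term to one side: v² + 11v + 30 = 0.
Factor: (v + 5)(v + 6) = 0.
So v = -5 or v = -6.

v = -6 or v = -5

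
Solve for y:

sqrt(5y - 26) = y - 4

Square both sides: 5y - 26 = (y - 4)^2.
Expand and rearrange: y^2 - 13y + 42 = 0.
Solving gives y = 7 or y = 6.
Check each candidate in the original equation:
  y = 7: sqrt(9) = 3, while y - 4 = 3 — valid.
  y = 6: sqrt(4) = 2, while y - 4 = 2 — valid.

y = 6 or y = 7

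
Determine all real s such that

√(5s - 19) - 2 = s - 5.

Isolate the radical: √(5s - 19) = s - 3.
Square both sides: 5s - 19 = (s - 3)².
Expand and rearrange: s² - 11s + 28 = 0.
Solving gives s = 7 or s = 4.
Check each candidate in the original equation:
  s = 7: √(16) = 4, while s - 3 = 4 — valid.
  s = 4: √(1) = 1, while s - 3 = 1 — valid.

s = 4 or s = 7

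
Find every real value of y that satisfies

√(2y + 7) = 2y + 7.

y = -3.5 or y = -3

Square both sides: 2y + 7 = (2y + 7)².
Expand and rearrange: 4y² + 26y + 42 = 0.
Solving gives y = -3 or y = -3.5.
Check each candidate in the original equation:
  y = -3: √(1) = 1, while 2y + 7 = 1 — valid.
  y = -3.5: √(0) = 0, while 2y + 7 = 0 — valid.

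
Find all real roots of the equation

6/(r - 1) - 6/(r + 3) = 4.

r = -4.1623 or r = 2.1623

Multiply both sides by (r - 1)(r + 3):
6(r + 3) - 6(r - 1) = 4(r - 1)(r + 3).
Expand and collect terms: 4r² + 8r - 36 = 0.
By the quadratic formula, r = (-8 ± √640) / 8, so r ≈ 2.1623 or r ≈ -4.1623.
Neither value makes a denominator zero (r ≠ 1, r ≠ -3), so both are valid.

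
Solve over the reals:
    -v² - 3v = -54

Bring every term to one side: -v² - 3v + 54 = 0.
Factor: -1(v + 9)(v - 6) = 0.
So v = -9 or v = 6.

v = -9 or v = 6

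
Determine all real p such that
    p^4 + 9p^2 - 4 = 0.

Let u = p^2. The equation becomes u^2 + 9u - 4 = 0.
By the quadratic formula, u = -9/2 + sqrt(97)/2 or u = -sqrt(97)/2 - 9/2.
p^2 = -9/2 + sqrt(97)/2 gives p = +/-sqrt(-9/2 + sqrt(97)/2) ~= +/-0.6515.
p^2 = -sqrt(97)/2 - 9/2 < 0 has no real solution.

p = -0.6515 or p = 0.6515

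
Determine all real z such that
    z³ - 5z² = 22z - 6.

Rearrange: z³ - 5z² - 22z + 6 = 0.
Possible rational roots are divisors of 6. Testing z = -3 gives 0, so (z + 3) is a factor.
Divide: z³ - 5z² - 22z + 6 = (z + 3)(z² - 8z + 2).
Apply the quadratic formula to z² - 8z + 2 = 0: z = (8 ± √56)/2, i.e. z ≈ 7.7417 or z ≈ 0.2583.

z = -3 or z = 0.2583 or z = 7.7417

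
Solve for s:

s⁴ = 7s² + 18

s = -3 or s = 3

Let u = s². The equation becomes u² - 7u - 18 = 0.
Factor: (u - 9)(u + 2) = 0, so u = 9 or u = -2.
s² = 9 gives s = ±3.
s² = -2 < 0 has no real solution.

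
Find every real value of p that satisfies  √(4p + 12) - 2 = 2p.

Isolate the radical: √(4p + 12) = 2p + 2.
Square both sides: 4p + 12 = (2p + 2)².
Expand and rearrange: 4p² + 4p - 8 = 0.
Solving gives p = 1 or p = -2.
Check each candidate in the original equation:
  p = 1: √(16) = 4, while 2p + 2 = 4 — valid.
  p = -2: √(4) = 2, while 2p + 2 = -2 — extraneous.

p = 1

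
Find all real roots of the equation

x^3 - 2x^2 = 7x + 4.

Rearrange: x^3 - 2x^2 - 7x - 4 = 0.
Possible rational roots are divisors of -4. Testing x = 4 gives 0, so (x - 4) is a factor.
Divide: x^3 - 2x^2 - 7x - 4 = (x - 4)(x^2 + 2x + 1).
The quadratic has the repeated root x = -1.

x = -1 or x = 4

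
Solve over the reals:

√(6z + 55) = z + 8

z = -1

Square both sides: 6z + 55 = (z + 8)².
Expand and rearrange: z² + 10z + 9 = 0.
Solving gives z = -1 or z = -9.
Check each candidate in the original equation:
  z = -1: √(49) = 7, while z + 8 = 7 — valid.
  z = -9: √(1) = 1, while z + 8 = -1 — extraneous.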